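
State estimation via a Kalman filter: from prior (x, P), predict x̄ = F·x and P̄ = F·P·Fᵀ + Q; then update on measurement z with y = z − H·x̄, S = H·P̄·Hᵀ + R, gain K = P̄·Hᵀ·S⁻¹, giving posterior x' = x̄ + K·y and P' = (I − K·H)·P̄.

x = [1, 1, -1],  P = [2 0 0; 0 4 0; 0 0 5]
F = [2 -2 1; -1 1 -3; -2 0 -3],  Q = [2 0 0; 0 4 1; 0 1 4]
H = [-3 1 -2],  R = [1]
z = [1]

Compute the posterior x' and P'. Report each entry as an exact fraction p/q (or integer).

x̄ = F·x = [-1, 3, 1]
P̄ = F·P·Fᵀ + Q = [31 -27 -23; -27 55 50; -23 50 57]
y = z − H·x̄ = [-3]
S = H·P̄·Hᵀ + R = [249]
K = P̄·Hᵀ·S⁻¹ = [-74/249; 12/83; 5/249]
x' = x̄ + K·y = [-9/83, 213/83, 78/83]
P' = (I − K·H)·P̄ = [2243/249 -1353/83 -5357/249; -1353/83 4133/83 4090/83; -5357/249 4090/83 14168/249]

x' = [-9/83, 213/83, 78/83]
P' = [2243/249 -1353/83 -5357/249; -1353/83 4133/83 4090/83; -5357/249 4090/83 14168/249]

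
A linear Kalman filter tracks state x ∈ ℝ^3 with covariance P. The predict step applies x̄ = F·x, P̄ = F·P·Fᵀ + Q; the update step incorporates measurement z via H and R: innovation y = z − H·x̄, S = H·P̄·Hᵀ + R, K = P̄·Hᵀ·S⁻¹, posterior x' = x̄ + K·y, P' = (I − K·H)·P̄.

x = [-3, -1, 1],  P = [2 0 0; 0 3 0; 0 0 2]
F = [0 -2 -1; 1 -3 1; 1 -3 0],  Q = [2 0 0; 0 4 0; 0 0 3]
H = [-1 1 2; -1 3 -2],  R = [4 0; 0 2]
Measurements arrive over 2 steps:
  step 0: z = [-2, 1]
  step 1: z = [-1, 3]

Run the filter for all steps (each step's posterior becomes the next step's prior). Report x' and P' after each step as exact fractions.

step 0: x' = [261/365, 131/1095, -50/73], P' = [18976/2555 9852/2555 1138/511; 9852/2555 18152/7665 744/511; 1138/511 744/511 627/511]
step 1: x' = [-5563811/5173337, -221712/5173337, -4978195/5173337], P' = [62103971/5173337 30812187/5173337 16608292/5173337; 30812187/5173337 17056187/5173337 9638974/5173337; 16608292/5173337 9638974/5173337 7146401/5173337]

step 0: x̄ = F·x = [1, 1, 0]
step 0: P̄ = F·P·Fᵀ + Q = [16 16 18; 16 35 29; 18 29 32]
step 0: y = z − H·x̄ = [-2, -1]
step 0: S = H·P̄·Hᵀ + R = [195 45; 45 89]
step 0: K = P̄·Hᵀ·S⁻¹ = [564/2555 -80/511; 2729/7665 86/511; 215/511 -80/511]
step 0: x' = x̄ + K·y = [261/365, 131/1095, -50/73]
step 0: P' = (I − K·H)·P̄ = [18976/2555 9852/2555 1138/511; 9852/2555 18152/7665 744/511; 1138/511 744/511 627/511]
step 1: x̄ = F·x = [488/1095, -24/73, 26/73]
step 1: P̄ = F·P·Fᵀ + Q = [141983/7665 2299/511 4414/511; 2299/511 3347/511 1770/511; 4414/511 1770/511 4397/511]
step 1: y = z − H·x̄ = [-1027/1095, 5633/1095]
step 1: S = H·P̄·Hᵀ + R = [259058/7665 -2962/7665; -2962/7665 612308/7665]
step 1: K = P̄·Hᵀ·S⁻¹ = [481200/5173337 -1441997/5173337; 1380487/5173337 539213/5173337; 1830871/5173337 -992086/5173337]
step 1: x' = x̄ + K·y = [-5563811/5173337, -221712/5173337, -4978195/5173337]
step 1: P' = (I − K·H)·P̄ = [62103971/5173337 30812187/5173337 16608292/5173337; 30812187/5173337 17056187/5173337 9638974/5173337; 16608292/5173337 9638974/5173337 7146401/5173337]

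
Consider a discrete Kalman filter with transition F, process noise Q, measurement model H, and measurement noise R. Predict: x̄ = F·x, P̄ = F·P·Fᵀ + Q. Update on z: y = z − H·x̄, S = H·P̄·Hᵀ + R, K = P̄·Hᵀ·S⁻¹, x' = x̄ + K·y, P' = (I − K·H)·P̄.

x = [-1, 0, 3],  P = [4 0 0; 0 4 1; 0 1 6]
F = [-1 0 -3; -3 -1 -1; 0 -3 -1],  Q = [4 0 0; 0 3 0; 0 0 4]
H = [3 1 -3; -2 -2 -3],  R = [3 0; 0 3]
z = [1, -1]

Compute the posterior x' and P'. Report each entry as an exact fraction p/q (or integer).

x̄ = F·x = [-8, 0, -3]
P̄ = F·P·Fᵀ + Q = [62 33 27; 33 51 22; 27 22 52]
y = z − H·x̄ = [16, -26]
S = H·P̄·Hᵀ + R = [660 -285; -285 1775]
K = P̄·Hᵀ·S⁻¹ = [11181/72685 -9302/72685; 5494/72685 -1740/14537; -33293/218055 -12183/72685]
x' = x̄ + K·y = [-160732/72685, 314104/72685, -236579/218055]
P' = (I − K·H)·P̄ = [88530/14537 -717267/72685 38476/14537; -717267/72685 1209639/72685 -319548/72685; 38476/14537 -319548/72685 58177/43611]

x' = [-160732/72685, 314104/72685, -236579/218055]
P' = [88530/14537 -717267/72685 38476/14537; -717267/72685 1209639/72685 -319548/72685; 38476/14537 -319548/72685 58177/43611]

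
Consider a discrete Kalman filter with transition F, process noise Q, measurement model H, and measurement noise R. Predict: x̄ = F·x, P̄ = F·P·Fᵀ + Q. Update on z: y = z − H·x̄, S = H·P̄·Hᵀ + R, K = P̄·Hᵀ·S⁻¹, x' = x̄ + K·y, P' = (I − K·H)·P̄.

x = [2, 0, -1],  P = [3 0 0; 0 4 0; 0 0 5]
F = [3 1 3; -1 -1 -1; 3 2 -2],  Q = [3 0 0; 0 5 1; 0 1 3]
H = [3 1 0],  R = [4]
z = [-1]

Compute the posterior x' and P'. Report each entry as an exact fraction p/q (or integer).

x' = [-63/188, 13/188, 1477/188]
P' = [875/564 -1789/564 313/188; -1789/564 5099/564 -927/188; 313/188 -927/188 12381/188]

x̄ = F·x = [3, -1, 8]
P̄ = F·P·Fᵀ + Q = [79 -28 5; -28 17 -6; 5 -6 66]
y = z − H·x̄ = [-9]
S = H·P̄·Hᵀ + R = [564]
K = P̄·Hᵀ·S⁻¹ = [209/564; -67/564; 3/188]
x' = x̄ + K·y = [-63/188, 13/188, 1477/188]
P' = (I − K·H)·P̄ = [875/564 -1789/564 313/188; -1789/564 5099/564 -927/188; 313/188 -927/188 12381/188]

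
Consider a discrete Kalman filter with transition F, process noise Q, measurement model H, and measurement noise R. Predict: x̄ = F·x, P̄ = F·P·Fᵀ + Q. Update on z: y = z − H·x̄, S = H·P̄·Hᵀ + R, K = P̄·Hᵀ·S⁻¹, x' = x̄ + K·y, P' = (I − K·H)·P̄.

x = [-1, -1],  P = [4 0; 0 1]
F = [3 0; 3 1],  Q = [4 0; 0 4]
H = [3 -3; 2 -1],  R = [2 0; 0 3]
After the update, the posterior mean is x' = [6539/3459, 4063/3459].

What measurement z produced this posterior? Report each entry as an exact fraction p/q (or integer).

x̄ = F·x = [-3, -4]
P̄ = F·P·Fᵀ + Q = [40 36; 36 41]
S = H·P̄·Hᵀ + R = [83 39; 39 60]
K = P̄·Hᵀ·S⁻¹ = [-332/1153 3184/3459; -703/1153 3158/3459]
x' − x̄ = [16916/3459, 17899/3459] = K·y
y = (KᵀK)⁻¹·Kᵀ·(x' − x̄) = [-1, 5]
z = y + H·x̄ = [-1, 5] + [3, -2] = [2, 3]

z = [2, 3]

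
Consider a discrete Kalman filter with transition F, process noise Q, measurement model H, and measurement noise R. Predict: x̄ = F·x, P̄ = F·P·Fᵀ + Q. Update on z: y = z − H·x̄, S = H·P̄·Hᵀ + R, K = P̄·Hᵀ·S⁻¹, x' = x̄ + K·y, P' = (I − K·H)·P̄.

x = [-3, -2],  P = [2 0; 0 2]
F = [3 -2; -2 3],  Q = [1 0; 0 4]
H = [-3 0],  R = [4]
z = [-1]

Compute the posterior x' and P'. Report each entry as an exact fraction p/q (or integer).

x' = [61/247, -1152/247]
P' = [108/247 -96/247; -96/247 2226/247]

x̄ = F·x = [-5, 0]
P̄ = F·P·Fᵀ + Q = [27 -24; -24 30]
y = z − H·x̄ = [-16]
S = H·P̄·Hᵀ + R = [247]
K = P̄·Hᵀ·S⁻¹ = [-81/247; 72/247]
x' = x̄ + K·y = [61/247, -1152/247]
P' = (I − K·H)·P̄ = [108/247 -96/247; -96/247 2226/247]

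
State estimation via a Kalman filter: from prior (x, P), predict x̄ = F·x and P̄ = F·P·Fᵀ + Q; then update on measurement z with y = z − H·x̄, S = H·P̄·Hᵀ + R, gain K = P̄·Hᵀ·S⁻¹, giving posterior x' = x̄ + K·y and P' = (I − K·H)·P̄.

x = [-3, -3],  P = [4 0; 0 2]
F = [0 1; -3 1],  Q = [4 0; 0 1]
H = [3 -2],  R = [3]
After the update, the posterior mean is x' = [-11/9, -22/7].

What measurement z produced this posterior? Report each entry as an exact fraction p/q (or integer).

z = [3]

x̄ = F·x = [-3, 6]
P̄ = F·P·Fᵀ + Q = [6 2; 2 39]
S = H·P̄·Hᵀ + R = [189]
K = P̄·Hᵀ·S⁻¹ = [2/27; -8/21]
x' − x̄ = [16/9, -64/7] = K·y
y = (KᵀK)⁻¹·Kᵀ·(x' − x̄) = [24]
z = y + H·x̄ = [24] + [-21] = [3]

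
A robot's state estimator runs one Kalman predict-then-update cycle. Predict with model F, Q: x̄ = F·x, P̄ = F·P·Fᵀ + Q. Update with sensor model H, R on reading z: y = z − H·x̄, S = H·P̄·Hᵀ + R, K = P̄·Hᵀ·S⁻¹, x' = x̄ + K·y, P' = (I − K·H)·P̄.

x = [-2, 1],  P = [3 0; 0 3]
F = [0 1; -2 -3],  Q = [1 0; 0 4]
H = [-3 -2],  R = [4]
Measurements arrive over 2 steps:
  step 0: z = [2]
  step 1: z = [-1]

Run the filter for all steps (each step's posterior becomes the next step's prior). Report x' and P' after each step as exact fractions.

step 0: x̄ = F·x = [1, 1]
step 0: P̄ = F·P·Fᵀ + Q = [4 -9; -9 43]
step 0: y = z − H·x̄ = [7]
step 0: S = H·P̄·Hᵀ + R = [104]
step 0: K = P̄·Hᵀ·S⁻¹ = [3/52; -59/104]
step 0: x' = x̄ + K·y = [73/52, -309/104]
step 0: P' = (I − K·H)·P̄ = [95/26 -291/52; -291/52 991/104]
step 1: x̄ = F·x = [-309/104, 635/104]
step 1: P̄ = F·P·Fᵀ + Q = [1095/104 -1809/104; -1809/104 3871/104]
step 1: y = z − H·x̄ = [239/104]
step 1: S = H·P̄·Hᵀ + R = [4047/104]
step 1: K = P̄·Hᵀ·S⁻¹ = [111/1349; -2315/4047]
step 1: x' = x̄ + K·y = [-3753/1349, 19390/4047]
step 1: P' = (I − K·H)·P̄ = [13848/1349 -20994/1349; -20994/1349 99103/4047]

step 0: x' = [73/52, -309/104], P' = [95/26 -291/52; -291/52 991/104]
step 1: x' = [-3753/1349, 19390/4047], P' = [13848/1349 -20994/1349; -20994/1349 99103/4047]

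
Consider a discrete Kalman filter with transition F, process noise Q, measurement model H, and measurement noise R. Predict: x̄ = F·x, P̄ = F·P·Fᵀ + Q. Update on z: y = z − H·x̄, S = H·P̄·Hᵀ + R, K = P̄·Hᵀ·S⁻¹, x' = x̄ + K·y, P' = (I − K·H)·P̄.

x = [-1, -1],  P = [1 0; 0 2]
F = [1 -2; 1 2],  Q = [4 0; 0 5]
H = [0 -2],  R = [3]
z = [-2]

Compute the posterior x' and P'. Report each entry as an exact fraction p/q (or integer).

x̄ = F·x = [1, -3]
P̄ = F·P·Fᵀ + Q = [13 -7; -7 14]
y = z − H·x̄ = [-8]
S = H·P̄·Hᵀ + R = [59]
K = P̄·Hᵀ·S⁻¹ = [14/59; -28/59]
x' = x̄ + K·y = [-53/59, 47/59]
P' = (I − K·H)·P̄ = [571/59 -21/59; -21/59 42/59]

x' = [-53/59, 47/59]
P' = [571/59 -21/59; -21/59 42/59]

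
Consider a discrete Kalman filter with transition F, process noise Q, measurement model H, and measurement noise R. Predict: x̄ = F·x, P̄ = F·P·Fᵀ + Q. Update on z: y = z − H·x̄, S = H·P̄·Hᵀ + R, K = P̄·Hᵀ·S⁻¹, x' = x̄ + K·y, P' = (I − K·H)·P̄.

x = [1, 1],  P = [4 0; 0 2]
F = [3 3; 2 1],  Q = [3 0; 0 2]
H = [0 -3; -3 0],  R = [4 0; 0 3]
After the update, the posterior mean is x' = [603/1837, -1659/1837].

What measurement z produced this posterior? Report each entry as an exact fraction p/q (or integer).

z = [3, -1]

x̄ = F·x = [6, 3]
P̄ = F·P·Fᵀ + Q = [57 30; 30 20]
S = H·P̄·Hᵀ + R = [184 270; 270 516]
K = P̄·Hᵀ·S⁻¹ = [-45/3674 -597/1837; -555/1837 -30/1837]
x' − x̄ = [-10419/1837, -7170/1837] = K·y
y = (KᵀK)⁻¹·Kᵀ·(x' − x̄) = [12, 17]
z = y + H·x̄ = [12, 17] + [-9, -18] = [3, -1]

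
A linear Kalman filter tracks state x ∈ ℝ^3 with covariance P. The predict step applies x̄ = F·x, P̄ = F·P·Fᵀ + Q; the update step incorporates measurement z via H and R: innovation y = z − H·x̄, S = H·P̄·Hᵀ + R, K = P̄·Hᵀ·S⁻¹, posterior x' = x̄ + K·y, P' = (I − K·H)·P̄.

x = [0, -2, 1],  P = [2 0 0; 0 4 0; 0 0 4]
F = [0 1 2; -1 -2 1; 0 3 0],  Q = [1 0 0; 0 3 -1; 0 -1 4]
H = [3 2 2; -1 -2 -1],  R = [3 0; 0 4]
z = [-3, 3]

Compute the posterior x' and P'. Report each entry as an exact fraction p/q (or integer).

x̄ = F·x = [0, 5, -6]
P̄ = F·P·Fᵀ + Q = [21 0 12; 0 25 -25; 12 -25 40]
y = z − H·x̄ = [-1, 7]
S = H·P̄·Hᵀ + R = [396 -153; -153 89]
K = P̄·Hᵀ·S⁻¹ = [898/3945 27/1315; -85/263 -220/263; 1856/3945 1034/1315]
x' = x̄ + K·y = [-331/3945, -140/263, -3812/3945]
P' = (I − K·H)·P̄ = [2464/1315 135/263 -3922/1315; 135/263 1075/263 -1405/263; -3922/1315 -1405/263 13836/1315]

x' = [-331/3945, -140/263, -3812/3945]
P' = [2464/1315 135/263 -3922/1315; 135/263 1075/263 -1405/263; -3922/1315 -1405/263 13836/1315]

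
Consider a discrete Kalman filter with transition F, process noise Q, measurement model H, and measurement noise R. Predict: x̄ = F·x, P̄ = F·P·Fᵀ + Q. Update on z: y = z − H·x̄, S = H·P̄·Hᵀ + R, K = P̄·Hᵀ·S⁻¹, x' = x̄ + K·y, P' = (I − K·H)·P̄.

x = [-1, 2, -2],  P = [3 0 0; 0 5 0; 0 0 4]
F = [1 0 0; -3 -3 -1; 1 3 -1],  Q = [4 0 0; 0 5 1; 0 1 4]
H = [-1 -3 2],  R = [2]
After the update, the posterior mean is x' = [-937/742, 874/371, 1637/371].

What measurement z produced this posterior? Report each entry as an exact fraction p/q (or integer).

x̄ = F·x = [-1, -1, 7]
P̄ = F·P·Fᵀ + Q = [7 -9 3; -9 81 -49; 3 -49 56]
S = H·P̄·Hᵀ + R = [1484]
K = P̄·Hᵀ·S⁻¹ = [13/742; -83/371; 64/371]
x' − x̄ = [-195/742, 1245/371, -960/371] = K·y
y = (KᵀK)⁻¹·Kᵀ·(x' − x̄) = [-15]
z = y + H·x̄ = [-15] + [18] = [3]

z = [3]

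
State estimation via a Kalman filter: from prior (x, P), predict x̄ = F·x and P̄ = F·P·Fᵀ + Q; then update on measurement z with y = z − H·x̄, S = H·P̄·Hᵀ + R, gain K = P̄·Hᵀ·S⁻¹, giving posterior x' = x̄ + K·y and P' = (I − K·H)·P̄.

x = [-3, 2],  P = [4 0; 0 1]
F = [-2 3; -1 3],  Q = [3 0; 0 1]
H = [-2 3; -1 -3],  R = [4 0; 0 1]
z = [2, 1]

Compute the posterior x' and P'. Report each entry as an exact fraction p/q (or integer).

x' = [-8234/9405, 2/171]
P' = [4747/9405 -10/171; -10/171 16/171]

x̄ = F·x = [12, 9]
P̄ = F·P·Fᵀ + Q = [28 17; 17 14]
y = z − H·x̄ = [-1, 40]
S = H·P̄·Hᵀ + R = [38 -19; -19 257]
K = P̄·Hᵀ·S⁻¹ = [-2786/9405 -163/495; 17/171 -2/9]
x' = x̄ + K·y = [-8234/9405, 2/171]
P' = (I − K·H)·P̄ = [4747/9405 -10/171; -10/171 16/171]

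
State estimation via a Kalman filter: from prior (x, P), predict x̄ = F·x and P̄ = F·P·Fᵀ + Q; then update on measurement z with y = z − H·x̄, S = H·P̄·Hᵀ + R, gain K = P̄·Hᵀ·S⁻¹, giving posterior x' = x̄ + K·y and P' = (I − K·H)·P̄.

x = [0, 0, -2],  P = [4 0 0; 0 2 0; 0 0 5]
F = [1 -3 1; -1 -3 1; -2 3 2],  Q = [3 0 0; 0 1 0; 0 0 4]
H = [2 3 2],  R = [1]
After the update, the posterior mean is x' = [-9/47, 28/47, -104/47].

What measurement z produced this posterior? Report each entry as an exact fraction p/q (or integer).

x̄ = F·x = [-2, -2, -4]
P̄ = F·P·Fᵀ + Q = [30 19 -16; 19 28 0; -16 0 58]
S = H·P̄·Hᵀ + R = [705]
K = P̄·Hᵀ·S⁻¹ = [17/141; 122/705; 28/235]
x' − x̄ = [85/47, 122/47, 84/47] = K·y
y = (KᵀK)⁻¹·Kᵀ·(x' − x̄) = [15]
z = y + H·x̄ = [15] + [-18] = [-3]

z = [-3]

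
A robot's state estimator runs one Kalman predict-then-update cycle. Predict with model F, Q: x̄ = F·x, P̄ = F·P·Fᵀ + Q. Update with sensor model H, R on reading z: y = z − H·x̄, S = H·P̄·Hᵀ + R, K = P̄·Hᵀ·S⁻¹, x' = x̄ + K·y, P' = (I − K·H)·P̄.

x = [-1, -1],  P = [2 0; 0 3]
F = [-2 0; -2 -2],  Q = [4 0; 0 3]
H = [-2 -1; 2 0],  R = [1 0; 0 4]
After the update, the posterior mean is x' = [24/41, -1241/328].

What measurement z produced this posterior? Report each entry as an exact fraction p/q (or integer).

z = [3, 3]

x̄ = F·x = [2, 4]
P̄ = F·P·Fᵀ + Q = [12 8; 8 23]
S = H·P̄·Hᵀ + R = [104 -64; -64 52]
K = P̄·Hᵀ·S⁻¹ = [-4/41 14/41; -251/328 -26/41]
x' − x̄ = [-58/41, -2553/328] = K·y
y = (KᵀK)⁻¹·Kᵀ·(x' − x̄) = [11, -1]
z = y + H·x̄ = [11, -1] + [-8, 4] = [3, 3]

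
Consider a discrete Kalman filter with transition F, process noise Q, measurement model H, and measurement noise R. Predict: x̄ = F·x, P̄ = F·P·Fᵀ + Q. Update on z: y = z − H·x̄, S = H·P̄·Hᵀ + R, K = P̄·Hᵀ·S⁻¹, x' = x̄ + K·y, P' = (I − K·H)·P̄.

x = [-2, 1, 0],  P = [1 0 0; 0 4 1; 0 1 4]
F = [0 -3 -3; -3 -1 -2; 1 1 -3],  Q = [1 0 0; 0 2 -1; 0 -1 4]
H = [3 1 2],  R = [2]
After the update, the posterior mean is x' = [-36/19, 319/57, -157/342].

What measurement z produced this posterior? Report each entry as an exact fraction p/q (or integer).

z = [-1]

x̄ = F·x = [-3, 5, -1]
P̄ = F·P·Fᵀ + Q = [91 45 30; 45 35 17; 30 17 39]
S = H·P̄·Hᵀ + R = [1710]
K = P̄·Hᵀ·S⁻¹ = [21/95; 34/285; 37/342]
x' − x̄ = [21/19, 34/57, 185/342] = K·y
y = (KᵀK)⁻¹·Kᵀ·(x' − x̄) = [5]
z = y + H·x̄ = [5] + [-6] = [-1]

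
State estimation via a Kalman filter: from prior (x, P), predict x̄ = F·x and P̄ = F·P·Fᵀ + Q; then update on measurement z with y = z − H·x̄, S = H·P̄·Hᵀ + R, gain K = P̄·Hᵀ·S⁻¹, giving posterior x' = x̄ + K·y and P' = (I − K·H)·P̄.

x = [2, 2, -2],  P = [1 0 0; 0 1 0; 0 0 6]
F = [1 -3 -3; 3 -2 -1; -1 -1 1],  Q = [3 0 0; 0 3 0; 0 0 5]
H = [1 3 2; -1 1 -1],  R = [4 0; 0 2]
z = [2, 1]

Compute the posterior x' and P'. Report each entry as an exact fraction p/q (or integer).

x' = [13814/2511, 1759/837, -8147/1674]
P' = [48541/2511 3107/837 -12236/837; 3107/837 325/279 -862/279; -12236/837 -862/279 3307/279]

x̄ = F·x = [2, 4, -6]
P̄ = F·P·Fᵀ + Q = [67 27 -16; 27 22 -7; -16 -7 13]
y = z − H·x̄ = [0, -7]
S = H·P̄·Hᵀ + R = [335 -26; -26 32]
K = P̄·Hᵀ·S⁻¹ = [772/2511 -1256/2511; 215/837 227/837; -38/837 -271/1674]
x' = x̄ + K·y = [13814/2511, 1759/837, -8147/1674]
P' = (I − K·H)·P̄ = [48541/2511 3107/837 -12236/837; 3107/837 325/279 -862/279; -12236/837 -862/279 3307/279]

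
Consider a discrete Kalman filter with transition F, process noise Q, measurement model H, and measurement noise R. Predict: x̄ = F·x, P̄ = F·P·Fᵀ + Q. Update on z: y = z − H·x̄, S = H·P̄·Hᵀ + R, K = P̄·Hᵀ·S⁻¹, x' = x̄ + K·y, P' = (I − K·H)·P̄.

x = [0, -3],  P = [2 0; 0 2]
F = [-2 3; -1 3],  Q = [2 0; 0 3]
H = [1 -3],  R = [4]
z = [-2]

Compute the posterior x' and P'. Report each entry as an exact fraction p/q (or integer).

x̄ = F·x = [-9, -9]
P̄ = F·P·Fᵀ + Q = [28 22; 22 23]
y = z − H·x̄ = [-20]
S = H·P̄·Hᵀ + R = [107]
K = P̄·Hᵀ·S⁻¹ = [-38/107; -47/107]
x' = x̄ + K·y = [-203/107, -23/107]
P' = (I − K·H)·P̄ = [1552/107 568/107; 568/107 252/107]

x' = [-203/107, -23/107]
P' = [1552/107 568/107; 568/107 252/107]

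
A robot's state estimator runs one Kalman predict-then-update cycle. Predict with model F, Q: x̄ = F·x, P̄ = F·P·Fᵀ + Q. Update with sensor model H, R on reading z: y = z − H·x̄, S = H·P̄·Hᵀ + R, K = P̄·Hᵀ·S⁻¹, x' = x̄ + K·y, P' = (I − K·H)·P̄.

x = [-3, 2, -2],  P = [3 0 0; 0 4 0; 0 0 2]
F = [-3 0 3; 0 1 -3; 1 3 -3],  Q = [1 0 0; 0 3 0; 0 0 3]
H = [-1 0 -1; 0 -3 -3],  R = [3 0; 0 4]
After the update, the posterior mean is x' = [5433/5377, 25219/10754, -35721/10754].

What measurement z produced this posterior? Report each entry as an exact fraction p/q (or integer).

z = [3, 3]

x̄ = F·x = [3, 8, 9]
P̄ = F·P·Fᵀ + Q = [46 -18 -27; -18 25 30; -27 30 60]
S = H·P̄·Hᵀ + R = [55 135; 135 1309]
K = P̄·Hᵀ·S⁻¹ = [-21548/26885 999/5377; 6567/53770 -1491/10754; -6747/53770 -2079/10754]
x' − x̄ = [-10698/5377, -60813/10754, -132507/10754] = K·y
y = (KᵀK)⁻¹·Kᵀ·(x' − x̄) = [15, 54]
z = y + H·x̄ = [15, 54] + [-12, -51] = [3, 3]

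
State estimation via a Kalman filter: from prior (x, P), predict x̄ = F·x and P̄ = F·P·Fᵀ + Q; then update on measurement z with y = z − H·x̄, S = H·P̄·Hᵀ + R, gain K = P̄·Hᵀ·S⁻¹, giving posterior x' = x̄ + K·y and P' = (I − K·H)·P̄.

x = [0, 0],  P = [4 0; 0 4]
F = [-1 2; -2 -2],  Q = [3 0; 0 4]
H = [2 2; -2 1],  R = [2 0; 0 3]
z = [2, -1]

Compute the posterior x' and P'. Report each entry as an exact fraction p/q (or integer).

x' = [9312/14173, 4700/14173]
P' = [5417/14173 -3080/14173; -3080/14173 7748/14173]

x̄ = F·x = [0, 0]
P̄ = F·P·Fᵀ + Q = [23 -8; -8 36]
y = z − H·x̄ = [2, -1]
S = H·P̄·Hᵀ + R = [174 -4; -4 163]
K = P̄·Hᵀ·S⁻¹ = [2337/14173 -4638/14173; 4668/14173 4636/14173]
x' = x̄ + K·y = [9312/14173, 4700/14173]
P' = (I − K·H)·P̄ = [5417/14173 -3080/14173; -3080/14173 7748/14173]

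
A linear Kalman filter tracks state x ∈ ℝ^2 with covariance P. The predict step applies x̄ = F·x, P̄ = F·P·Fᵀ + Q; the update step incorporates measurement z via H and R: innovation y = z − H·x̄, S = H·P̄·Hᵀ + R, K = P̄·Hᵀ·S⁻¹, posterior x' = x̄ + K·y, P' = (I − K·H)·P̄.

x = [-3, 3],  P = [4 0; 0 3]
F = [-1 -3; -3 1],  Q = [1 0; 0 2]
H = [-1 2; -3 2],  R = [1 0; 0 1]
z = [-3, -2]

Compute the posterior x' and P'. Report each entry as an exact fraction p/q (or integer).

x̄ = F·x = [-6, 12]
P̄ = F·P·Fᵀ + Q = [32 3; 3 41]
y = z − H·x̄ = [-33, -44]
S = H·P̄·Hᵀ + R = [185 236; 236 417]
K = P̄·Hᵀ·S⁻¹ = [10398/21449 -10514/21449; 15715/21449 -5139/21449]
x' = x̄ + K·y = [-9212/21449, -35091/21449]
P' = (I − K·H)·P̄ = [10456/21449 10427/21449; 10427/21449 13071/21449]

x' = [-9212/21449, -35091/21449]
P' = [10456/21449 10427/21449; 10427/21449 13071/21449]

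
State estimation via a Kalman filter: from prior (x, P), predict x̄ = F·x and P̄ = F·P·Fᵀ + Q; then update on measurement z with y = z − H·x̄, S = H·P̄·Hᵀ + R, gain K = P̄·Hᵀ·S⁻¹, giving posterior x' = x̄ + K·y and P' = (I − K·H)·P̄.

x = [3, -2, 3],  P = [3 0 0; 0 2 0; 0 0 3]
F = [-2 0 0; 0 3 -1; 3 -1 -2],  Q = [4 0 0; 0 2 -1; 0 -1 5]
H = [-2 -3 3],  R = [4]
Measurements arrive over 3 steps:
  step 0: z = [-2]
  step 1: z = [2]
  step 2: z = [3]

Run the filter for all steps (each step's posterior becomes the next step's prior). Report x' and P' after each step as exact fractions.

step 0: x' = [-722/923, -4275/923, -5297/923], P' = [7372/923 -6192/923 -1392/923; -6192/923 16045/923 11821/923; -1392/923 11821/923 11129/923]
step 1: x' = [7993600/1660331, -9274087/6641324, 16544341/6641324], P' = [25355292/1660331 -9580116/1660331 7204740/1660331; -9580116/1660331 28033245/6641324 1498977/6641324; 7204740/1660331 1498977/6641324 22357925/6641324]
step 2: x' = [-70123303064/31864991953, -15446766413/31864991953, -29720777504/31864991953], P' = [295369798292/31864991953 -103711448496/31864991953 88619272584/31864991953; -103711448496/31864991953 101115810138/31864991953 28152787666/31864991953; 88619272584/31864991953 28152787666/31864991953 94505672574/31864991953]

step 0: x̄ = F·x = [-6, -9, 5]
step 0: P̄ = F·P·Fᵀ + Q = [16 0 -18; 0 23 -1; -18 -1 46]
step 0: y = z − H·x̄ = [-56]
step 0: S = H·P̄·Hᵀ + R = [923]
step 0: K = P̄·Hᵀ·S⁻¹ = [-86/923; -72/923; 177/923]
step 0: x' = x̄ + K·y = [-722/923, -4275/923, -5297/923]
step 0: P' = (I − K·H)·P̄ = [7372/923 -6192/923 -1392/923; -6192/923 16045/923 11821/923; -1392/923 11821/923 11129/923]
step 1: x̄ = F·x = [1444/923, -7528/923, 12703/923]
step 1: P̄ = F·P·Fᵀ + Q = [33180/923 34368/923 -62184/923; 34368/923 86454/923 -137457/923; -62184/923 -137457/923 232664/923]
step 1: y = z − H·x̄ = [-55959/923]
step 1: S = H·P̄·Hᵀ + R = [6641324/923]
step 1: K = P̄·Hᵀ·S⁻¹ = [-89004/1660331; -740469/6641324; 1234731/6641324]
step 1: x' = x̄ + K·y = [7993600/1660331, -9274087/6641324, 16544341/6641324]
step 1: P' = (I − K·H)·P̄ = [25355292/1660331 -9580116/1660331 7204740/1660331; -9580116/1660331 28033245/6641324 1498977/6641324; 7204740/1660331 1498977/6641324 22357925/6641324]
step 2: x̄ = F·x = [-15987200/1660331, -22183301/3320662, 72108605/6641324]
step 2: P̄ = F·P·Fᵀ + Q = [108062492/1660331 71890176/1660331 -142473024/1660331; 71890176/1660331 69736479/1660331 -242430575/3320662; -142473024/1660331 -242430575/3320662 953553249/6641324]
step 2: y = z − H·x̄ = [-457399249/6641324]
step 2: S = H·P̄·Hᵀ + R = [31864991953/6641324]
step 2: K = P̄·Hᵀ·S⁻¹ = [-3436858336/31864991953; -2866542606/31864991953; 5455027389/31864991953]
step 2: x' = x̄ + K·y = [-70123303064/31864991953, -15446766413/31864991953, -29720777504/31864991953]
step 2: P' = (I − K·H)·P̄ = [295369798292/31864991953 -103711448496/31864991953 88619272584/31864991953; -103711448496/31864991953 101115810138/31864991953 28152787666/31864991953; 88619272584/31864991953 28152787666/31864991953 94505672574/31864991953]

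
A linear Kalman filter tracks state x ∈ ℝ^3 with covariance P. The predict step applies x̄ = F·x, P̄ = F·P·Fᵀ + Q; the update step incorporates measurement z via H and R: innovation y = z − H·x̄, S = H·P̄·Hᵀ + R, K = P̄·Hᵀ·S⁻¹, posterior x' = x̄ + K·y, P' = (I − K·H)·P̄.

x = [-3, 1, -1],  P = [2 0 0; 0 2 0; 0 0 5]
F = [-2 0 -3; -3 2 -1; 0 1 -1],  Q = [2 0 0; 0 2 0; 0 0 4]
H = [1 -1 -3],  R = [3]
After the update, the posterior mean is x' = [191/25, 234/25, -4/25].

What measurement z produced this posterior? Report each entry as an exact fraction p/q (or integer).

z = [-1]

x̄ = F·x = [9, 12, 2]
P̄ = F·P·Fᵀ + Q = [55 27 15; 27 33 9; 15 9 11]
S = H·P̄·Hᵀ + R = [100]
K = P̄·Hᵀ·S⁻¹ = [-17/100; -33/100; -27/100]
x' − x̄ = [-34/25, -66/25, -54/25] = K·y
y = (KᵀK)⁻¹·Kᵀ·(x' − x̄) = [8]
z = y + H·x̄ = [8] + [-9] = [-1]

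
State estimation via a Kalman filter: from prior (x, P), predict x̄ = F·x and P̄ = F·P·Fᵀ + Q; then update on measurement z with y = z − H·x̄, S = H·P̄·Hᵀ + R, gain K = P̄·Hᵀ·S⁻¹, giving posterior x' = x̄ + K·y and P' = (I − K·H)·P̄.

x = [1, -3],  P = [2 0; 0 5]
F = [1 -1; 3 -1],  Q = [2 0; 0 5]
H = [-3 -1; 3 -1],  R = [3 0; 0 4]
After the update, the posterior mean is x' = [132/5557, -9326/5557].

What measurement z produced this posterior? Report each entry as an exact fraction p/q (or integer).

z = [2, 2]

x̄ = F·x = [4, 6]
P̄ = F·P·Fᵀ + Q = [9 11; 11 28]
S = H·P̄·Hᵀ + R = [178 -53; -53 47]
K = P̄·Hᵀ·S⁻¹ = [-938/5557 834/5557; -2602/5557 -2343/5557]
x' − x̄ = [-22096/5557, -42668/5557] = K·y
y = (KᵀK)⁻¹·Kᵀ·(x' − x̄) = [20, -4]
z = y + H·x̄ = [20, -4] + [-18, 6] = [2, 2]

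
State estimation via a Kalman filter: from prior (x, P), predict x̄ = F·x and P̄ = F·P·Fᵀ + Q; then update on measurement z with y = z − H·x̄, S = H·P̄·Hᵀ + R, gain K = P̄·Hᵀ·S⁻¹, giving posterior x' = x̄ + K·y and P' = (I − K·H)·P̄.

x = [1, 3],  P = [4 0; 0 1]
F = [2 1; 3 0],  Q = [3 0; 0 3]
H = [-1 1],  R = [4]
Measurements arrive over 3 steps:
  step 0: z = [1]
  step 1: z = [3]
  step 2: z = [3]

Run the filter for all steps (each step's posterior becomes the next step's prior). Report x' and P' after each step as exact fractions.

step 0: x̄ = F·x = [5, 3]
step 0: P̄ = F·P·Fᵀ + Q = [20 24; 24 39]
step 0: y = z − H·x̄ = [3]
step 0: S = H·P̄·Hᵀ + R = [15]
step 0: K = P̄·Hᵀ·S⁻¹ = [4/15; 1]
step 0: x' = x̄ + K·y = [29/5, 6]
step 0: P' = (I − K·H)·P̄ = [284/15 20; 20 24]
step 1: x̄ = F·x = [88/5, 87/5]
step 1: P̄ = F·P·Fᵀ + Q = [2741/15 868/5; 868/5 867/5]
step 1: y = z − H·x̄ = [16/5]
step 1: S = H·P̄·Hᵀ + R = [194/15]
step 1: K = P̄·Hᵀ·S⁻¹ = [-137/194; -3/194]
step 1: x' = x̄ + K·y = [1488/97, 1683/97]
step 1: P' = (I − K·H)·P̄ = [34199/194 33651/194; 33651/194 33639/194]
step 2: x̄ = F·x = [4659/97, 4464/97]
step 2: P̄ = F·P·Fᵀ + Q = [305621/194 306147/194; 306147/194 308373/194]
step 2: y = z − H·x̄ = [486/97]
step 2: S = H·P̄·Hᵀ + R = [1238/97]
step 2: K = P̄·Hᵀ·S⁻¹ = [263/1238; 1113/1238]
step 2: x' = x̄ + K·y = [30390/619, 31275/619]
step 2: P' = (I − K·H)·P̄ = [974795/619 975321/619; 975321/619 977547/619]

step 0: x' = [29/5, 6], P' = [284/15 20; 20 24]
step 1: x' = [1488/97, 1683/97], P' = [34199/194 33651/194; 33651/194 33639/194]
step 2: x' = [30390/619, 31275/619], P' = [974795/619 975321/619; 975321/619 977547/619]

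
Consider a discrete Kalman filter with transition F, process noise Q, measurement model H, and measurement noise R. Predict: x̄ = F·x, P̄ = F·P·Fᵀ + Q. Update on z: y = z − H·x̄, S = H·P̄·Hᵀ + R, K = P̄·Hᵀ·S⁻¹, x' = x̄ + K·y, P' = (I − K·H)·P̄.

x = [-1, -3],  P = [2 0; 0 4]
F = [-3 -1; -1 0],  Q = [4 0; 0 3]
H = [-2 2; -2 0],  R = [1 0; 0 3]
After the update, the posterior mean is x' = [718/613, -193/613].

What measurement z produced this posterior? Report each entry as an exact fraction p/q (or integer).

x̄ = F·x = [6, 1]
P̄ = F·P·Fᵀ + Q = [26 6; 6 5]
S = H·P̄·Hᵀ + R = [77 80; 80 107]
K = P̄·Hᵀ·S⁻¹ = [-40/613 -268/613; 746/1839 -764/1839]
x' − x̄ = [-2960/613, -806/613] = K·y
y = (KᵀK)⁻¹·Kᵀ·(x' − x̄) = [7, 10]
z = y + H·x̄ = [7, 10] + [-10, -12] = [-3, -2]

z = [-3, -2]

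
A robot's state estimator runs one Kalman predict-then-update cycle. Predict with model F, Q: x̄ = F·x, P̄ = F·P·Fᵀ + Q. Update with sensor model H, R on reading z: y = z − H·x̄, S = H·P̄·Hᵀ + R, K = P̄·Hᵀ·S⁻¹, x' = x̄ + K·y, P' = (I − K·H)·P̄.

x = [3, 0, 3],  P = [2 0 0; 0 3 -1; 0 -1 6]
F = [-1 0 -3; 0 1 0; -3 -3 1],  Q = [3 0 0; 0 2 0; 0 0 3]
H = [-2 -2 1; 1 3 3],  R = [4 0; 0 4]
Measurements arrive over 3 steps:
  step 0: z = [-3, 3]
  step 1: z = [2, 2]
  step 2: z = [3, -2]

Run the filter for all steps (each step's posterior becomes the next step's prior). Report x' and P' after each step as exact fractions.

step 0: x' = [96318/148031, 7530/11387, -6561/148031], P' = [945779/148031 -50369/11387 370304/148031; -50369/11387 39895/11387 -23300/11387; 370304/148031 -23300/11387 236700/148031]
step 1: x' = [-9137810276/6525184709, 4707636100/6525184709, 1821332962/6525184709], P' = [16973148687/6525184709 -10276597089/6525184709 5350207856/6525184709; -10276597089/6525184709 8888431239/6525184709 -5041564012/6525184709; 5350207856/6525184709 -5041564012/6525184709 5423839508/6525184709]
step 2: x' = [-170976349597613/127510611201735, -6561041030802/42503537067245, 1145057577357/42503537067245], P' = [327481365470767/127510611201735 -66473660440987/42503537067245 34614049890312/42503537067245; -66473660440987/42503537067245 57777880336381/42503537067245 -32799805689076/42503537067245; 34614049890312/42503537067245 -32799805689076/42503537067245 35315512775316/42503537067245]

step 0: x̄ = F·x = [-12, 0, -6]
step 0: P̄ = F·P·Fᵀ + Q = [59 3 -21; 3 5 -10; -21 -10 60]
step 0: y = z − H·x̄ = [-21, 33]
step 0: S = H·P̄·Hᵀ + R = [468 143; 143 360]
step 0: K = P̄·Hᵀ·S⁻¹ = [-52915/148031 1775/11387; -588/11387 -146/11387; 25473/148031 3302/11387]
step 0: x' = x̄ + K·y = [96318/148031, 7530/11387, -6561/148031]
step 0: P' = (I − K·H)·P̄ = [945779/148031 -50369/11387 370304/148031; -50369/11387 39895/11387 -23300/11387; 370304/148031 -23300/11387 236700/148031]
step 1: x̄ = F·x = [-5895/11387, 7530/11387, -589185/148031]
step 1: P̄ = F·P·Fᵀ + Q = [441692/11387 120269/11387 30706/11387; 120269/11387 62669/11387 8122/11387; 30706/11387 8122/11387 1669749/148031]
step 1: y = z − H·x̄ = [927757/148031, 31298/2509]
step 1: S = H·P̄·Hᵀ + R = [38977565/148031 -443789/2509; -443789/2509 718148/2509]
step 1: K = P̄·Hᵀ·S⁻¹ = [-34080065/110596351 548495247/6525184709; -9598442/110596351 316001148/6525184709; 20366745/110596351 1624258586/6525184709]
step 1: x' = x̄ + K·y = [-9137810276/6525184709, 4707636100/6525184709, 1821332962/6525184709]
step 1: P' = (I − K·H)·P̄ = [16973148687/6525184709 -10276597089/6525184709 5350207856/6525184709; -10276597089/6525184709 8888431239/6525184709 -5041564012/6525184709; 5350207856/6525184709 -5041564012/6525184709 5423839508/6525184709]
step 2: x̄ = F·x = [39430/70033, 4707636100/6525184709, 15111855490/6525184709]
step 2: P̄ = F·P·Fᵀ + Q = [1260714/70033 272625/70033 13370/70033; 272625/70033 21938800657/6525184709 -877066462/6525184709; 13370/70033 -877066462/6525184709 70923002303/6525184709]
step 2: y = z − H·x̄ = [21226593617/6525184709, -76182655578/6525184709]
step 2: S = H·P̄·Hᵀ + R = [856372652663/6525184709 -360600536741/6525184709; -360600536741/6525184709 1123416347492/6525184709]
step 2: K = P̄·Hᵀ·S⁻¹ = [-38069654656169/127510611201735 10186217628673/127510611201735; -3852061369966/42503537067245 2115140875232/42503537067245; 7921756093211/42503537067245 10540292787258/42503537067245]
step 2: x' = x̄ + K·y = [-170976349597613/127510611201735, -6561041030802/42503537067245, 1145057577357/42503537067245]
step 2: P' = (I − K·H)·P̄ = [327481365470767/127510611201735 -66473660440987/42503537067245 34614049890312/42503537067245; -66473660440987/42503537067245 57777880336381/42503537067245 -32799805689076/42503537067245; 34614049890312/42503537067245 -32799805689076/42503537067245 35315512775316/42503537067245]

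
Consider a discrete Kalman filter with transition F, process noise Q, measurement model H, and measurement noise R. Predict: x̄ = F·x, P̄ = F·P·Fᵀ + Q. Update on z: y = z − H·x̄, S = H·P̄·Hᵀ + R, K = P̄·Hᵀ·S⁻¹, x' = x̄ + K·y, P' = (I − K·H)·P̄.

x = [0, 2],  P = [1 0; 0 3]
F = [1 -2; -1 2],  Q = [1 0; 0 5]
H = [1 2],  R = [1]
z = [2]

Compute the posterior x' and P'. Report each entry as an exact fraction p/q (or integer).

x̄ = F·x = [-4, 4]
P̄ = F·P·Fᵀ + Q = [14 -13; -13 18]
y = z − H·x̄ = [-2]
S = H·P̄·Hᵀ + R = [35]
K = P̄·Hᵀ·S⁻¹ = [-12/35; 23/35]
x' = x̄ + K·y = [-116/35, 94/35]
P' = (I − K·H)·P̄ = [346/35 -179/35; -179/35 101/35]

x' = [-116/35, 94/35]
P' = [346/35 -179/35; -179/35 101/35]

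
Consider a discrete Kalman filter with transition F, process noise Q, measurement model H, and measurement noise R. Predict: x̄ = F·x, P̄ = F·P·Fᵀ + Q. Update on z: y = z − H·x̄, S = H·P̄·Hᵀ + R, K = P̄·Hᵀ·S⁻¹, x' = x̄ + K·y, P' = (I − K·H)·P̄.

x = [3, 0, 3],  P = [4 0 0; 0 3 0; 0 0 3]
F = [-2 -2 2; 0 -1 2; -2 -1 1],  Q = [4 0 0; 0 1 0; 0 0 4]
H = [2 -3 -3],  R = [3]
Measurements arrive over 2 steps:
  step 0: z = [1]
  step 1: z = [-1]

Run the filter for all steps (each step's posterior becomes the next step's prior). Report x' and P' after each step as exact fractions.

step 0: x' = [-500/167, 612/167, -991/167], P' = [4848/167 1056/167 2226/167; 1056/167 1151/167 -408/167; 2226/167 -408/167 1941/167]
step 1: x' = [6542/5027, -22520/5027, 28071/5027], P' = [4956744/55297 -971112/55297 4300674/55297; -971112/55297 1364727/55297 -1993042/55297; 4300674/55297 -1993042/55297 4876041/55297]

step 0: x̄ = F·x = [0, 6, -3]
step 0: P̄ = F·P·Fᵀ + Q = [44 18 28; 18 16 9; 28 9 26]
step 0: y = z − H·x̄ = [10]
step 0: S = H·P̄·Hᵀ + R = [167]
step 0: K = P̄·Hᵀ·S⁻¹ = [-50/167; -39/167; -49/167]
step 0: x' = x̄ + K·y = [-500/167, 612/167, -991/167]
step 0: P' = (I − K·H)·P̄ = [4848/167 1056/167 2226/167; 1056/167 1151/167 -408/167; 2226/167 -408/167 1941/167]
step 1: x̄ = F·x = [-2206/167, -2594/167, -603/167]
step 1: P̄ = F·P·Fᵀ + Q = [26332/167 5722/167 20188/167; 5722/167 10714/167 -535/167; 20188/167 -535/167 19288/167]
step 1: y = z − H·x̄ = [-5346/167]
step 1: S = H·P̄·Hᵀ + R = [55297/167]
step 1: K = P̄·Hᵀ·S⁻¹ = [-25066/55297; -19093/55297; -15883/55297]
step 1: x' = x̄ + K·y = [6542/5027, -22520/5027, 28071/5027]
step 1: P' = (I − K·H)·P̄ = [4956744/55297 -971112/55297 4300674/55297; -971112/55297 1364727/55297 -1993042/55297; 4300674/55297 -1993042/55297 4876041/55297]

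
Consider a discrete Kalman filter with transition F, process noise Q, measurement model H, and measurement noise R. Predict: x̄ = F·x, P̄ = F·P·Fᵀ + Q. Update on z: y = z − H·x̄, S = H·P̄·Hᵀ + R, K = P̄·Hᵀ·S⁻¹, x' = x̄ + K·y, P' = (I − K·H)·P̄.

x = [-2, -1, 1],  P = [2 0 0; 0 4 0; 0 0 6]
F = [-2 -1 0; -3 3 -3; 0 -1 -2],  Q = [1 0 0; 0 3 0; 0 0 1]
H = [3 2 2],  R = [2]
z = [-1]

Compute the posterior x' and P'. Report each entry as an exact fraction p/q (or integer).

x' = [3937/919, -3780/919, -2571/919]
P' = [9738/919 -12690/919 -1870/919; -12690/919 29109/919 -9804/919; -1870/919 -9804/919 12727/919]

x̄ = F·x = [5, 0, -1]
P̄ = F·P·Fᵀ + Q = [13 0 4; 0 111 24; 4 24 29]
y = z − H·x̄ = [-14]
S = H·P̄·Hᵀ + R = [919]
K = P̄·Hᵀ·S⁻¹ = [47/919; 270/919; 118/919]
x' = x̄ + K·y = [3937/919, -3780/919, -2571/919]
P' = (I − K·H)·P̄ = [9738/919 -12690/919 -1870/919; -12690/919 29109/919 -9804/919; -1870/919 -9804/919 12727/919]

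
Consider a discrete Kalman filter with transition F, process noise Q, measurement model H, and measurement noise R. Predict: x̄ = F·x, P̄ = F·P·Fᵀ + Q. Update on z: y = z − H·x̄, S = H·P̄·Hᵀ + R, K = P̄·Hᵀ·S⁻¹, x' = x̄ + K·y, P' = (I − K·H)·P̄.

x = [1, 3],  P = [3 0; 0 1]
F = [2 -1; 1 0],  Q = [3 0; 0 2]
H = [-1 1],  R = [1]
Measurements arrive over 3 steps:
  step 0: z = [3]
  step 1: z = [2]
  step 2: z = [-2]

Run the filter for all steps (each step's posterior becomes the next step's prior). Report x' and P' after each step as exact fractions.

step 0: x' = [-2, 9/10], P' = [6 5; 5 49/10]
step 1: x' = [-98/23, -49/23], P' = [581/69 532/69; 532/69 542/69]
step 2: x' = [-1722/473, -2383/473], P' = [5040/473 4725/473; 4725/473 4814/473]

step 0: x̄ = F·x = [-1, 1]
step 0: P̄ = F·P·Fᵀ + Q = [16 6; 6 5]
step 0: y = z − H·x̄ = [1]
step 0: S = H·P̄·Hᵀ + R = [10]
step 0: K = P̄·Hᵀ·S⁻¹ = [-1; -1/10]
step 0: x' = x̄ + K·y = [-2, 9/10]
step 0: P' = (I − K·H)·P̄ = [6 5; 5 49/10]
step 1: x̄ = F·x = [-49/10, -2]
step 1: P̄ = F·P·Fᵀ + Q = [119/10 7; 7 8]
step 1: y = z − H·x̄ = [-9/10]
step 1: S = H·P̄·Hᵀ + R = [69/10]
step 1: K = P̄·Hᵀ·S⁻¹ = [-49/69; 10/69]
step 1: x' = x̄ + K·y = [-98/23, -49/23]
step 1: P' = (I − K·H)·P̄ = [581/69 532/69; 532/69 542/69]
step 2: x̄ = F·x = [-147/23, -98/23]
step 2: P̄ = F·P·Fᵀ + Q = [315/23 210/23; 210/23 719/69]
step 2: y = z − H·x̄ = [-95/23]
step 2: S = H·P̄·Hᵀ + R = [473/69]
step 2: K = P̄·Hᵀ·S⁻¹ = [-315/473; 89/473]
step 2: x' = x̄ + K·y = [-1722/473, -2383/473]
step 2: P' = (I − K·H)·P̄ = [5040/473 4725/473; 4725/473 4814/473]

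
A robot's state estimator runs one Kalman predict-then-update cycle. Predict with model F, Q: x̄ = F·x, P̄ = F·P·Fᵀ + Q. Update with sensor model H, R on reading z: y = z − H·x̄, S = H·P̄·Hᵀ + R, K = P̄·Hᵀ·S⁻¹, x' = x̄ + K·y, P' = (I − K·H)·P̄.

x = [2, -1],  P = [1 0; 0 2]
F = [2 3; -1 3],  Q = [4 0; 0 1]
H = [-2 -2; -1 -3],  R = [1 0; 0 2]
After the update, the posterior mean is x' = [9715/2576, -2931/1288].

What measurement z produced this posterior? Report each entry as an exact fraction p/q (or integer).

z = [-3, 3]

x̄ = F·x = [1, -5]
P̄ = F·P·Fᵀ + Q = [26 16; 16 20]
S = H·P̄·Hᵀ + R = [313 300; 300 304]
K = P̄·Hᵀ·S⁻¹ = [-417/644 1019/2576; 57/322 -547/1288]
x' − x̄ = [7139/2576, 3509/1288] = K·y
y = (KᵀK)⁻¹·Kᵀ·(x' − x̄) = [-11, -11]
z = y + H·x̄ = [-11, -11] + [8, 14] = [-3, 3]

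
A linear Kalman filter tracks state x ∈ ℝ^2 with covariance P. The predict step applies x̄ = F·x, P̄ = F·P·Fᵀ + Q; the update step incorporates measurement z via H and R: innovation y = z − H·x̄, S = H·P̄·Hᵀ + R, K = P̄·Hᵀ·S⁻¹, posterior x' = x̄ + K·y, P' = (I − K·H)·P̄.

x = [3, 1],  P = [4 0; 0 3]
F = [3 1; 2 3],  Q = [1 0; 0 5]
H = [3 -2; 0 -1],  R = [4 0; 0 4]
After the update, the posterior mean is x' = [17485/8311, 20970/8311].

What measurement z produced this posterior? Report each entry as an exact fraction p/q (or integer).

z = [1, -2]

x̄ = F·x = [10, 9]
P̄ = F·P·Fᵀ + Q = [40 33; 33 48]
S = H·P̄·Hᵀ + R = [160 -3; -3 52]
K = P̄·Hᵀ·S⁻¹ = [2709/8311 -5118/8311; 12/8311 -7671/8311]
x' − x̄ = [-65625/8311, -53829/8311] = K·y
y = (KᵀK)⁻¹·Kᵀ·(x' − x̄) = [-11, 7]
z = y + H·x̄ = [-11, 7] + [12, -9] = [1, -2]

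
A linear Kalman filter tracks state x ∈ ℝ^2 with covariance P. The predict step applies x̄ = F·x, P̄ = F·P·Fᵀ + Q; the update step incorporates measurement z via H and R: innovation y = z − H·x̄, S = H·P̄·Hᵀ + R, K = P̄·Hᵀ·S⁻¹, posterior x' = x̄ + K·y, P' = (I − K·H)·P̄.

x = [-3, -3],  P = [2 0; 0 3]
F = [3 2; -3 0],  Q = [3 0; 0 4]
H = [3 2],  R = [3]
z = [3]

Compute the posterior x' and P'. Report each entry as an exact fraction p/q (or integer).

x' = [-345/86, 312/43]
P' = [1707/172 -1233/86; -1233/86 921/43]

x̄ = F·x = [-15, 9]
P̄ = F·P·Fᵀ + Q = [33 -18; -18 22]
y = z − H·x̄ = [30]
S = H·P̄·Hᵀ + R = [172]
K = P̄·Hᵀ·S⁻¹ = [63/172; -5/86]
x' = x̄ + K·y = [-345/86, 312/43]
P' = (I − K·H)·P̄ = [1707/172 -1233/86; -1233/86 921/43]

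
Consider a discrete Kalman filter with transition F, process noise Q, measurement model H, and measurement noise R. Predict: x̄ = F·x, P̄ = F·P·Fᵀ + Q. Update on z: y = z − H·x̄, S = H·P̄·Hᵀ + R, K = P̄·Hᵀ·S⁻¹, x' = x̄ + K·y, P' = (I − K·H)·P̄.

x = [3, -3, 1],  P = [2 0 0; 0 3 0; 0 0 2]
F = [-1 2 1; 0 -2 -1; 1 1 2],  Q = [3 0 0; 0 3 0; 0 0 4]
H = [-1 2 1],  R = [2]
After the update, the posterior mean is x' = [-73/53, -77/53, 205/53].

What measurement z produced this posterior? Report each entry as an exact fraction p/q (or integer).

x̄ = F·x = [-8, 5, 2]
P̄ = F·P·Fᵀ + Q = [19 -14 8; -14 17 -10; 8 -10 17]
S = H·P̄·Hᵀ + R = [106]
K = P̄·Hᵀ·S⁻¹ = [-39/106; 19/53; -11/106]
x' − x̄ = [351/53, -342/53, 99/53] = K·y
y = (KᵀK)⁻¹·Kᵀ·(x' − x̄) = [-18]
z = y + H·x̄ = [-18] + [20] = [2]

z = [2]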